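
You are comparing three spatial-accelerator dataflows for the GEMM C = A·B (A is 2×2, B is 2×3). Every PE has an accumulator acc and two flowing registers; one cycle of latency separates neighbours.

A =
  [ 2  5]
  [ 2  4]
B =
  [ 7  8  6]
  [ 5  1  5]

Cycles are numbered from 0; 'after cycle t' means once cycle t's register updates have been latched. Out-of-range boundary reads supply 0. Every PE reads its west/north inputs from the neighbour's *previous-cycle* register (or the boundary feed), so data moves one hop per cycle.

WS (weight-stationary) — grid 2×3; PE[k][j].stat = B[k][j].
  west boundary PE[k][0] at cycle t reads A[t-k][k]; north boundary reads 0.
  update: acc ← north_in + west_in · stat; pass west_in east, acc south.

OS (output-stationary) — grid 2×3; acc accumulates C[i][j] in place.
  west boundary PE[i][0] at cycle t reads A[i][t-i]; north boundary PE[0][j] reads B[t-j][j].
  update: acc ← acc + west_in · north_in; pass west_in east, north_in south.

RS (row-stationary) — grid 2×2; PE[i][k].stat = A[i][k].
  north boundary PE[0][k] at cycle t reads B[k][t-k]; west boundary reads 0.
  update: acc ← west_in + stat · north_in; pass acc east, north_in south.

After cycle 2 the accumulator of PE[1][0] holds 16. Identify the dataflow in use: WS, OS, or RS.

dataflow = RS

WS (2×3 grid), PE[1][0]:
  after 0 — PE[1][0] acc=0, pass-E 0, pass-S 0
  after 1 — PE[1][0] acc=39, pass-E 5, pass-S 39
  after 2 — PE[1][0] acc=34, pass-E 4, pass-S 34
OS (2×3 grid), PE[1][0]:
  after 0 — PE[1][0] acc=0, pass-E 0, pass-S 0
  after 1 — PE[1][0] acc=14, pass-E 2, pass-S 7
  after 2 — PE[1][0] acc=34, pass-E 4, pass-S 5
RS (2×2 grid), PE[1][0]:
  after 0 — PE[1][0] acc=0, pass-E 0, pass-S 0
  after 1 — PE[1][0] acc=14, pass-E 14, pass-S 7
  after 2 — PE[1][0] acc=16, pass-E 16, pass-S 8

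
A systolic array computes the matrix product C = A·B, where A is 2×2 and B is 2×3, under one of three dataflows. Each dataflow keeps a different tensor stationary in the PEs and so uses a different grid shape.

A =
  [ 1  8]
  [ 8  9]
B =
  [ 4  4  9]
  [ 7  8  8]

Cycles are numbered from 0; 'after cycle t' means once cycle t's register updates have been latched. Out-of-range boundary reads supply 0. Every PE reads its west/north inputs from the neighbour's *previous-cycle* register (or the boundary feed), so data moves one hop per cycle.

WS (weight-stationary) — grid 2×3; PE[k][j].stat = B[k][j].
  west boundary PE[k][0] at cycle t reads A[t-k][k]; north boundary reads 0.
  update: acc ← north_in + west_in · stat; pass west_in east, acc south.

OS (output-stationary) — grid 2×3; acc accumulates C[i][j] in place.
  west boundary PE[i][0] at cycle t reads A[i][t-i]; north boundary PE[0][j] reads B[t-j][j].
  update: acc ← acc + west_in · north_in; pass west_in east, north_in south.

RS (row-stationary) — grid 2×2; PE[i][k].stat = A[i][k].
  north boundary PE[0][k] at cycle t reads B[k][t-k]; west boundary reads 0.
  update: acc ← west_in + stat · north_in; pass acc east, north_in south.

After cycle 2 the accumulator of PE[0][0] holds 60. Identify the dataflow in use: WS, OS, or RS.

WS [2×3] PE[0][0] across cycles:
  cycle 0: PE[0][0] → acc 4, east 1, south 4
  cycle 1: PE[0][0] → acc 32, east 8, south 32
  cycle 2: PE[0][0] → acc 0, east 0, south 0
OS [2×3] PE[0][0] across cycles:
  cycle 0: PE[0][0] → acc 4, east 1, south 4
  cycle 1: PE[0][0] → acc 60, east 8, south 7
  cycle 2: PE[0][0] → acc 60, east 0, south 0
RS [2×2] PE[0][0] across cycles:
  cycle 0: PE[0][0] → acc 4, east 4, south 4
  cycle 1: PE[0][0] → acc 4, east 4, south 4
  cycle 2: PE[0][0] → acc 9, east 9, south 9

dataflow = OS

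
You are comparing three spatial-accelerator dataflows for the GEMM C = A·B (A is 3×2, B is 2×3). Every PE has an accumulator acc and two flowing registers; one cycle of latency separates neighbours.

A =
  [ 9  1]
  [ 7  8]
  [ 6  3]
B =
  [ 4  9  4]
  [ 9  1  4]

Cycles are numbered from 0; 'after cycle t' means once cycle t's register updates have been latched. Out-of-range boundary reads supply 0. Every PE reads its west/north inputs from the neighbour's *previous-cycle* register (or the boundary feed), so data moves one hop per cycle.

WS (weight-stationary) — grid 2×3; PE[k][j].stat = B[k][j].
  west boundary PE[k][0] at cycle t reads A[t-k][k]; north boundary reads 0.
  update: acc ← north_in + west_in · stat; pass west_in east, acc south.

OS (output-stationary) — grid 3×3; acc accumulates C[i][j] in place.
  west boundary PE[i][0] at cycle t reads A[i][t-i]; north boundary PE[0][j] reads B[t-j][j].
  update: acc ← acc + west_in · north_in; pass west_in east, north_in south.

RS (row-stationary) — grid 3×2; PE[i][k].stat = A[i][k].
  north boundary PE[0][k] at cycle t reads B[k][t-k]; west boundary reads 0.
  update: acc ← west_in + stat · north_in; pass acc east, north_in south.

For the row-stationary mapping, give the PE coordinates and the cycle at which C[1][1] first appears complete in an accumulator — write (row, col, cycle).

(row, col, cycle) = (1, 1, 3)

Under RS, C[1][1] lands at PE[1][1]:
  cycle 0: PE[1][1] → acc 0, east 0, south 0
  cycle 1: PE[1][1] → acc 0, east 0, south 0
  cycle 2: PE[1][1] → acc 100, east 100, south 9
  cycle 3: PE[1][1] → acc 71, east 71, south 1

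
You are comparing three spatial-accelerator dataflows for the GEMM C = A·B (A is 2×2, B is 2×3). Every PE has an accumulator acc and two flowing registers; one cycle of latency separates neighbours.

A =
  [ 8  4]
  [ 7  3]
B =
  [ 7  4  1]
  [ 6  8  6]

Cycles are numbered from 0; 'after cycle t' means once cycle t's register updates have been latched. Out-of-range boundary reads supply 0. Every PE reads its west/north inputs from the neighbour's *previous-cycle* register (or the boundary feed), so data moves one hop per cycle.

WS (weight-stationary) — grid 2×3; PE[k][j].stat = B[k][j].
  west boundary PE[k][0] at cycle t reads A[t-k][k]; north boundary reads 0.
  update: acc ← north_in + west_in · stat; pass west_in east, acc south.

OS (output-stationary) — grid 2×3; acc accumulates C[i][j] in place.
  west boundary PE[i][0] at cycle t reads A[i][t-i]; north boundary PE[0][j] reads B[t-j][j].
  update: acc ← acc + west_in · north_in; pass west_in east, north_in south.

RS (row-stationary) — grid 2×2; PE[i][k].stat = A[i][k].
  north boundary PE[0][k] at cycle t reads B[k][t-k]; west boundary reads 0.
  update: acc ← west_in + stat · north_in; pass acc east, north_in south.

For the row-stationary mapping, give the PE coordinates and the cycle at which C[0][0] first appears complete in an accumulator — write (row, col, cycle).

RS: C[0][0] accumulates in PE[0][1]:
  t=0 PE[0][1]: acc=0 h=0 v=0
  t=1 PE[0][1]: acc=80 h=80 v=6

(row, col, cycle) = (0, 1, 1)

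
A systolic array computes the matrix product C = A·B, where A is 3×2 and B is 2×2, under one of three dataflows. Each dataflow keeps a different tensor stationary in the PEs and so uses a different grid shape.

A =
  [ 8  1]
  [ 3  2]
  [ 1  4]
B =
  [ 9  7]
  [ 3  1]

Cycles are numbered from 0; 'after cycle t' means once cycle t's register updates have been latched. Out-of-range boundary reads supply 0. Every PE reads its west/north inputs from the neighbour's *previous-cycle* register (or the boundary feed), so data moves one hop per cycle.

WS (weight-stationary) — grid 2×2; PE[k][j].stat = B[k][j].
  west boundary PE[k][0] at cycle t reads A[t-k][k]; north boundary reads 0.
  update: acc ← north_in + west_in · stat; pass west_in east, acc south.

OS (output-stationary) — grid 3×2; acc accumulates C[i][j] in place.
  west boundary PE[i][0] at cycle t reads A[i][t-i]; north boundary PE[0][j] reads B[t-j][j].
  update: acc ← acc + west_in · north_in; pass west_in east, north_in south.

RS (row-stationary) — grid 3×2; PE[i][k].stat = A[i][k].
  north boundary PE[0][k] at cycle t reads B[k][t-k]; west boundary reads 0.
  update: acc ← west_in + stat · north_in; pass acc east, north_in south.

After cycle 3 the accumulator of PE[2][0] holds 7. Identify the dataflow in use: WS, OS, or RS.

WS: PE[2][0] is outside its 2×2 grid.
Under OS (3×2), PE[2][0]:
  cycle 0: PE[2][0] → acc 0, east 0, south 0
  cycle 1: PE[2][0] → acc 0, east 0, south 0
  cycle 2: PE[2][0] → acc 9, east 1, south 9
  cycle 3: PE[2][0] → acc 21, east 4, south 3
Under RS (3×2), PE[2][0]:
  cycle 0: PE[2][0] → acc 0, east 0, south 0
  cycle 1: PE[2][0] → acc 0, east 0, south 0
  cycle 2: PE[2][0] → acc 9, east 9, south 9
  cycle 3: PE[2][0] → acc 7, east 7, south 7

dataflow = RS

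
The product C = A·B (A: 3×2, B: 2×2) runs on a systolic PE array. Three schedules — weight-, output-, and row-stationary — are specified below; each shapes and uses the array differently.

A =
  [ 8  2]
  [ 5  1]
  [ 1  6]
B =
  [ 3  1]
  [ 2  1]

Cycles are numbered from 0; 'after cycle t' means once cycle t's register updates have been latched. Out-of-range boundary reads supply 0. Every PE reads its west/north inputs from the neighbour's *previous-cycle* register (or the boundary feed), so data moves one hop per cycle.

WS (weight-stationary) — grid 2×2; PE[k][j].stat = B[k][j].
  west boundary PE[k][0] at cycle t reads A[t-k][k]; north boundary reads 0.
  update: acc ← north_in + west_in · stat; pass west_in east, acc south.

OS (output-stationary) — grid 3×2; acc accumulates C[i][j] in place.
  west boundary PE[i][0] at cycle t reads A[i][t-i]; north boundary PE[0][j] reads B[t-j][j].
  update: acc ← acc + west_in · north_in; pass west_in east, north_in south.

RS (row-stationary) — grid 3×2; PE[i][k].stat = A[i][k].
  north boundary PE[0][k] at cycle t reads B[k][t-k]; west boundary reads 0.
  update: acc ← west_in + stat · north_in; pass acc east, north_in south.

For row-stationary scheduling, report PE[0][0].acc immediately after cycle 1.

PE[0][0].acc = 8

RS 3×2: PE[0][0] cycle-by-cycle (with neighbour feeds):
  c0 r0c0: 24 / 24 / 3
  c1 r0c0: 8 / 8 / 1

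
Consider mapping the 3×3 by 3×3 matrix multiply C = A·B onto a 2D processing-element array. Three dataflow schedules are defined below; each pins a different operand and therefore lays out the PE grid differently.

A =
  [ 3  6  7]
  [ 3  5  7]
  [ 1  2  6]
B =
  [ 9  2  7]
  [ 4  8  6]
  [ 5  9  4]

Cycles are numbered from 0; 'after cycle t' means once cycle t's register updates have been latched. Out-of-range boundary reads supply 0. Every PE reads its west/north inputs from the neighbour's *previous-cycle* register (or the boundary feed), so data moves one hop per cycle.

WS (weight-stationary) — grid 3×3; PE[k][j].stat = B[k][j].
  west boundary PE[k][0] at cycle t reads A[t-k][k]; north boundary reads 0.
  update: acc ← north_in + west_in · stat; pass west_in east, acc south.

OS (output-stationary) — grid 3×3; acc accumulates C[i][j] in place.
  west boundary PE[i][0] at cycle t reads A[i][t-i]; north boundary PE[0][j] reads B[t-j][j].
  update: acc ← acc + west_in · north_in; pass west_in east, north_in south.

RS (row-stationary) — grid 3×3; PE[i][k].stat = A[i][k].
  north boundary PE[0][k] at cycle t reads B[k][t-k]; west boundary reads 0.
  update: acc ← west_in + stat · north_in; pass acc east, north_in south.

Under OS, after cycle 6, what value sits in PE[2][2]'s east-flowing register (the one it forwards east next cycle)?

register = 6

OS (3×3). Following PE[2][2] plus its west/north inputs:
  cycle 0: PE[1][2] → acc 0, east 0, south 0
  cycle 0: PE[2][1] → acc 0, east 0, south 0
  cycle 0: PE[2][2] → acc 0, east 0, south 0
  cycle 1: PE[1][2] → acc 0, east 0, south 0
  cycle 1: PE[2][1] → acc 0, east 0, south 0
  cycle 1: PE[2][2] → acc 0, east 0, south 0
  cycle 2: PE[1][2] → acc 0, east 0, south 0
  cycle 2: PE[2][1] → acc 0, east 0, south 0
  cycle 2: PE[2][2] → acc 0, east 0, south 0
  cycle 3: PE[1][2] → acc 21, east 3, south 7
  cycle 3: PE[2][1] → acc 2, east 1, south 2
  cycle 3: PE[2][2] → acc 0, east 0, south 0
  cycle 4: PE[1][2] → acc 51, east 5, south 6
  cycle 4: PE[2][1] → acc 18, east 2, south 8
  cycle 4: PE[2][2] → acc 7, east 1, south 7
  cycle 5: PE[1][2] → acc 79, east 7, south 4
  cycle 5: PE[2][1] → acc 72, east 6, south 9
  cycle 5: PE[2][2] → acc 19, east 2, south 6
  cycle 6: PE[1][2] → acc 79, east 0, south 0
  cycle 6: PE[2][1] → acc 72, east 0, south 0
  cycle 6: PE[2][2] → acc 43, east 6, south 4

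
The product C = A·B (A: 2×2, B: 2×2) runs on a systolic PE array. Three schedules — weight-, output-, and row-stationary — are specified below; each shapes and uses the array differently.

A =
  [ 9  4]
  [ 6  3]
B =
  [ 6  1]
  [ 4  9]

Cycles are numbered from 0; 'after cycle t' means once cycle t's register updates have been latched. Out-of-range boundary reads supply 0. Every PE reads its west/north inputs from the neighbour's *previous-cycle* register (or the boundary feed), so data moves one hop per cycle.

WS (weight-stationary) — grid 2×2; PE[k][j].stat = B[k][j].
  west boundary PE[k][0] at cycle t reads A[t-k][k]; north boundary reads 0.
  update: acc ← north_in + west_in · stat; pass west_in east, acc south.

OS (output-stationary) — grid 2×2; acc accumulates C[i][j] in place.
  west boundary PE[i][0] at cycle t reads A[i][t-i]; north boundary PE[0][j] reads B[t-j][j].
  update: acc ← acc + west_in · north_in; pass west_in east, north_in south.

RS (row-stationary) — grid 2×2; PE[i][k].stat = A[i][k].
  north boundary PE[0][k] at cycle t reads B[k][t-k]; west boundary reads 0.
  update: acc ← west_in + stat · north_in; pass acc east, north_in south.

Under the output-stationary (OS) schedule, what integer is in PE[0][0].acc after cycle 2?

PE[0][0].acc = 70

OS (2×2). Following PE[0][0] plus its west/north inputs:
  c0 r0c0: 54 / 9 / 6
  c1 r0c0: 70 / 4 / 4
  c2 r0c0: 70 / 0 / 0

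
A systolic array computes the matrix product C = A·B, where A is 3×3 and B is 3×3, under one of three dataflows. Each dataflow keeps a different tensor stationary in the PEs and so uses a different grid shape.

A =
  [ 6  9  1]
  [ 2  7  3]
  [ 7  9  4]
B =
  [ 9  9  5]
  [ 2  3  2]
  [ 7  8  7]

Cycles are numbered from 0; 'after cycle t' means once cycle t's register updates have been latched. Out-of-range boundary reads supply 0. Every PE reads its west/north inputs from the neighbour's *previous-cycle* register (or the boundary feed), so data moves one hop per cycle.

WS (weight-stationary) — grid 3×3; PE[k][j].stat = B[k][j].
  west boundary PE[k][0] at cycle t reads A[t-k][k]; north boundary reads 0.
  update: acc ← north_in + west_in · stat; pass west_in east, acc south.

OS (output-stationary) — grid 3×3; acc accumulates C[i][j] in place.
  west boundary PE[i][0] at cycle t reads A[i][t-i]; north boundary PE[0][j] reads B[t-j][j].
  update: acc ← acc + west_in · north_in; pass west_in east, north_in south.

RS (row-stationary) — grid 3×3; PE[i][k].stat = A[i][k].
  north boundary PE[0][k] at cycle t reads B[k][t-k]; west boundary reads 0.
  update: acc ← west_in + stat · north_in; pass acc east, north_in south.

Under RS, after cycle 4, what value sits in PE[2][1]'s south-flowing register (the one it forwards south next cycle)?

register = 3

RS 3×3: PE[2][1] cycle-by-cycle (with neighbour feeds):
  after 0 — PE[1][1] acc=0, pass-E 0, pass-S 0
  after 0 — PE[2][0] acc=0, pass-E 0, pass-S 0
  after 0 — PE[2][1] acc=0, pass-E 0, pass-S 0
  after 1 — PE[1][1] acc=0, pass-E 0, pass-S 0
  after 1 — PE[2][0] acc=0, pass-E 0, pass-S 0
  after 1 — PE[2][1] acc=0, pass-E 0, pass-S 0
  after 2 — PE[1][1] acc=32, pass-E 32, pass-S 2
  after 2 — PE[2][0] acc=63, pass-E 63, pass-S 9
  after 2 — PE[2][1] acc=0, pass-E 0, pass-S 0
  after 3 — PE[1][1] acc=39, pass-E 39, pass-S 3
  after 3 — PE[2][0] acc=63, pass-E 63, pass-S 9
  after 3 — PE[2][1] acc=81, pass-E 81, pass-S 2
  after 4 — PE[1][1] acc=24, pass-E 24, pass-S 2
  after 4 — PE[2][0] acc=35, pass-E 35, pass-S 5
  after 4 — PE[2][1] acc=90, pass-E 90, pass-S 3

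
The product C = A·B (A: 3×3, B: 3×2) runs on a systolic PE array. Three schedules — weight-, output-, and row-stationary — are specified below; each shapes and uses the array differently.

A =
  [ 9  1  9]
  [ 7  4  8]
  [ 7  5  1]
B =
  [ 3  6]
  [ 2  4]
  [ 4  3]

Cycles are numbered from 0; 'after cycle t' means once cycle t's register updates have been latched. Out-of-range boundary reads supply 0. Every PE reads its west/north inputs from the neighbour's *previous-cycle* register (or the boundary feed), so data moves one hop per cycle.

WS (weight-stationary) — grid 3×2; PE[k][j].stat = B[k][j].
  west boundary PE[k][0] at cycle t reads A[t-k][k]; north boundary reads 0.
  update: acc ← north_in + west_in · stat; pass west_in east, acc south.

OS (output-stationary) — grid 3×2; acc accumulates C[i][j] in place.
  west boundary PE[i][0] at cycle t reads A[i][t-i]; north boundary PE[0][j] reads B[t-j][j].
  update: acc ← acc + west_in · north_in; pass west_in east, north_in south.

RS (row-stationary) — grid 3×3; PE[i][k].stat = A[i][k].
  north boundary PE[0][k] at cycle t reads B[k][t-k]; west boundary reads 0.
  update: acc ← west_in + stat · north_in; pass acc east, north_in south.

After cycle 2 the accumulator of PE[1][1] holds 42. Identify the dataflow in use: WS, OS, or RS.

dataflow = OS

WS [3×2] PE[1][1] across cycles:
  0: (1,1).acc=0  regs=<0,0>
  1: (1,1).acc=0  regs=<0,0>
  2: (1,1).acc=58  regs=<1,58>
OS [3×2] PE[1][1] across cycles:
  0: (1,1).acc=0  regs=<0,0>
  1: (1,1).acc=0  regs=<0,0>
  2: (1,1).acc=42  regs=<7,6>
RS [3×3] PE[1][1] across cycles:
  0: (1,1).acc=0  regs=<0,0>
  1: (1,1).acc=0  regs=<0,0>
  2: (1,1).acc=29  regs=<29,2>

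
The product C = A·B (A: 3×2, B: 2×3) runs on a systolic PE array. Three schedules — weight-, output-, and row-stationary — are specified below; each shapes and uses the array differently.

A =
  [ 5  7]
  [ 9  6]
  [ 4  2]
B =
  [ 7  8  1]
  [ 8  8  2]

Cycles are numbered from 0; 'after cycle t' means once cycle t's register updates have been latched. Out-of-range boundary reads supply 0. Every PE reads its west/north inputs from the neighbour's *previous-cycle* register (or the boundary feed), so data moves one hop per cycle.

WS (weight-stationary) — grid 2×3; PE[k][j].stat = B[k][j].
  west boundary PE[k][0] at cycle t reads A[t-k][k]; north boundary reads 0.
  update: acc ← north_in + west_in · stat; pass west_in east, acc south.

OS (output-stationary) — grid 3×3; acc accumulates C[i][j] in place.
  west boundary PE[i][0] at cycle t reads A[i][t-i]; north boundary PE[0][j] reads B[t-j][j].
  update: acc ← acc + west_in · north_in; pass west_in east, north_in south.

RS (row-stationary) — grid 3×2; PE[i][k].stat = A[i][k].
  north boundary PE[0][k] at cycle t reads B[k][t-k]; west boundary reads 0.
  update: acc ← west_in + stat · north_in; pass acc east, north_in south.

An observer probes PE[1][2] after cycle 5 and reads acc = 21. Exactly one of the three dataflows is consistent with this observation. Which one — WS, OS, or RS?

dataflow = OS

WS (2×3 grid), PE[1][2]:
  @0  [1,2]  acc 0  |  →0  ↓0
  @1  [1,2]  acc 0  |  →0  ↓0
  @2  [1,2]  acc 0  |  →0  ↓0
  @3  [1,2]  acc 19  |  →7  ↓19
  @4  [1,2]  acc 21  |  →6  ↓21
  @5  [1,2]  acc 8  |  →2  ↓8
OS (3×3 grid), PE[1][2]:
  @0  [1,2]  acc 0  |  →0  ↓0
  @1  [1,2]  acc 0  |  →0  ↓0
  @2  [1,2]  acc 0  |  →0  ↓0
  @3  [1,2]  acc 9  |  →9  ↓1
  @4  [1,2]  acc 21  |  →6  ↓2
  @5  [1,2]  acc 21  |  →0  ↓0
RS: PE[1][2] is outside its 3×2 grid.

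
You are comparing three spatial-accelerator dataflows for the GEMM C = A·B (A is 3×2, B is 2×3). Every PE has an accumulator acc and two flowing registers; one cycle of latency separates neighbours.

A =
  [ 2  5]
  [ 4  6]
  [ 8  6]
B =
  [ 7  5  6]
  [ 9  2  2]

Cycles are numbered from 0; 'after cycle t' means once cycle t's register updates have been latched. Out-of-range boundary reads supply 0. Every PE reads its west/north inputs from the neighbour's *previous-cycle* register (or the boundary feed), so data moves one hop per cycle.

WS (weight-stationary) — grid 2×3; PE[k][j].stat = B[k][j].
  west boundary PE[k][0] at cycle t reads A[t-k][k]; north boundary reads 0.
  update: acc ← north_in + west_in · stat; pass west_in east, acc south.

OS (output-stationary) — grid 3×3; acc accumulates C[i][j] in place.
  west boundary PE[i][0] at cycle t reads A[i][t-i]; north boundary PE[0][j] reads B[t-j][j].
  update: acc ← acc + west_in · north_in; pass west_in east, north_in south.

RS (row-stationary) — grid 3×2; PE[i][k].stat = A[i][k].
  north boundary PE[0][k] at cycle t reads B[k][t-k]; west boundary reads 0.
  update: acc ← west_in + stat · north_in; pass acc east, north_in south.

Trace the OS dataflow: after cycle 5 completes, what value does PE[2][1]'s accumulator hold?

PE[2][1].acc = 52

OS (3×3). Following PE[2][1] plus its west/north inputs:
  after 0 — PE[1][1] acc=0, pass-E 0, pass-S 0
  after 0 — PE[2][0] acc=0, pass-E 0, pass-S 0
  after 0 — PE[2][1] acc=0, pass-E 0, pass-S 0
  after 1 — PE[1][1] acc=0, pass-E 0, pass-S 0
  after 1 — PE[2][0] acc=0, pass-E 0, pass-S 0
  after 1 — PE[2][1] acc=0, pass-E 0, pass-S 0
  after 2 — PE[1][1] acc=20, pass-E 4, pass-S 5
  after 2 — PE[2][0] acc=56, pass-E 8, pass-S 7
  after 2 — PE[2][1] acc=0, pass-E 0, pass-S 0
  after 3 — PE[1][1] acc=32, pass-E 6, pass-S 2
  after 3 — PE[2][0] acc=110, pass-E 6, pass-S 9
  after 3 — PE[2][1] acc=40, pass-E 8, pass-S 5
  after 4 — PE[1][1] acc=32, pass-E 0, pass-S 0
  after 4 — PE[2][0] acc=110, pass-E 0, pass-S 0
  after 4 — PE[2][1] acc=52, pass-E 6, pass-S 2
  after 5 — PE[1][1] acc=32, pass-E 0, pass-S 0
  after 5 — PE[2][0] acc=110, pass-E 0, pass-S 0
  after 5 — PE[2][1] acc=52, pass-E 0, pass-S 0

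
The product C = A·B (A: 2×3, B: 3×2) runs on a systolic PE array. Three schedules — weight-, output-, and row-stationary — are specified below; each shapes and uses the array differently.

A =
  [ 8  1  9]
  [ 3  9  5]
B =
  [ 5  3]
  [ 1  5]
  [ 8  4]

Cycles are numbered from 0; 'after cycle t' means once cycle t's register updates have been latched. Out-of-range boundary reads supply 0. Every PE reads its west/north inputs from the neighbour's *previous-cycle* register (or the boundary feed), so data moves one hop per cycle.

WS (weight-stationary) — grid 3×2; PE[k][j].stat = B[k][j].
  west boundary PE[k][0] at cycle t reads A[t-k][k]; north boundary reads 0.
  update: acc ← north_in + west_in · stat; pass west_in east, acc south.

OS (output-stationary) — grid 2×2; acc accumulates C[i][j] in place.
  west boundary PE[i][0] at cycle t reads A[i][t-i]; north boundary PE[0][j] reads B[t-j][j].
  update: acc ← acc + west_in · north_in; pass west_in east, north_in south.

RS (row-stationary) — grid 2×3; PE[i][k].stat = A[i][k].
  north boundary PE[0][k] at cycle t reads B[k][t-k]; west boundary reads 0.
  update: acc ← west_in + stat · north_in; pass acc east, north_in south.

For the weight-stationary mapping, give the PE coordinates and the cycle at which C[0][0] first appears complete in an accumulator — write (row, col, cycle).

Under WS, C[0][0] lands at PE[2][0]:
  after 0 — PE[2][0] acc=0, pass-E 0, pass-S 0
  after 1 — PE[2][0] acc=0, pass-E 0, pass-S 0
  after 2 — PE[2][0] acc=113, pass-E 9, pass-S 113

(row, col, cycle) = (2, 0, 2)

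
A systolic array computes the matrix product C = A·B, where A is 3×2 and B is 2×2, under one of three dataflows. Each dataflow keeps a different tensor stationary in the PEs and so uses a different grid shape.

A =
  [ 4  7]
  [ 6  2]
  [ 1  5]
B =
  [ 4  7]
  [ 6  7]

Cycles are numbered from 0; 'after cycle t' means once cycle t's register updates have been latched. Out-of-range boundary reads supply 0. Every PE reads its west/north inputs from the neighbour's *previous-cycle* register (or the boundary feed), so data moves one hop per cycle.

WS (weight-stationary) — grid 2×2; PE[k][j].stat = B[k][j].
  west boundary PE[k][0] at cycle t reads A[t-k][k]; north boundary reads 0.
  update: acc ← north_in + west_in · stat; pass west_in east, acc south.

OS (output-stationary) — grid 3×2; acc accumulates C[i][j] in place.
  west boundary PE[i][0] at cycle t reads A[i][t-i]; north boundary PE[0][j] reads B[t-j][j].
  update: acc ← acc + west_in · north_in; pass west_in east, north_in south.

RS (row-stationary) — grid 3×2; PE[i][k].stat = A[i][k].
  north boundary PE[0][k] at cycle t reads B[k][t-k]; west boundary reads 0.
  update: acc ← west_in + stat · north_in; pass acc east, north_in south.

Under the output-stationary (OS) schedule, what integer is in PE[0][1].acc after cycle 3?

OS 3×2: PE[0][1] cycle-by-cycle (with neighbour feeds):
  t=0 PE[0][0]: acc=16 h=4 v=4
  t=0 PE[0][1]: acc=0 h=0 v=0
  t=1 PE[0][0]: acc=58 h=7 v=6
  t=1 PE[0][1]: acc=28 h=4 v=7
  t=2 PE[0][0]: acc=58 h=0 v=0
  t=2 PE[0][1]: acc=77 h=7 v=7
  t=3 PE[0][0]: acc=58 h=0 v=0
  t=3 PE[0][1]: acc=77 h=0 v=0

PE[0][1].acc = 77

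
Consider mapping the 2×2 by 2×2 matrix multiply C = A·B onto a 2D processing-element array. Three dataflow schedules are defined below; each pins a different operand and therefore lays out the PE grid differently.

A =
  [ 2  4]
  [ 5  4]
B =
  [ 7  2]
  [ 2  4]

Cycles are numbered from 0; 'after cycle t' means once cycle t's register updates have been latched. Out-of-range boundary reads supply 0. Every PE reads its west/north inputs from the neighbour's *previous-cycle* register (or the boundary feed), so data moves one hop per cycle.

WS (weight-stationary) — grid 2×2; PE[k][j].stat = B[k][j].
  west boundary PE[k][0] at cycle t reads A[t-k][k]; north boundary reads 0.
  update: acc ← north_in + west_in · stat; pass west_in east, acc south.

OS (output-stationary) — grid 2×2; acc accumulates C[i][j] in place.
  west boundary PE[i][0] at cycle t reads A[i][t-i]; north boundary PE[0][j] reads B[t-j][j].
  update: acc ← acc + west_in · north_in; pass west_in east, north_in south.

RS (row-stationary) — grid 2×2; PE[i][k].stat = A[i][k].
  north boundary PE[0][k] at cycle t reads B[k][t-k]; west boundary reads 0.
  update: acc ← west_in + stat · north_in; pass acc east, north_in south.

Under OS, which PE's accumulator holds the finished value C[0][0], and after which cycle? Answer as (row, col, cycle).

(row, col, cycle) = (0, 0, 1)

OS: C[0][0] accumulates in PE[0][0]:
  @0  [0,0]  acc 14  |  →2  ↓7
  @1  [0,0]  acc 22  |  →4  ↓2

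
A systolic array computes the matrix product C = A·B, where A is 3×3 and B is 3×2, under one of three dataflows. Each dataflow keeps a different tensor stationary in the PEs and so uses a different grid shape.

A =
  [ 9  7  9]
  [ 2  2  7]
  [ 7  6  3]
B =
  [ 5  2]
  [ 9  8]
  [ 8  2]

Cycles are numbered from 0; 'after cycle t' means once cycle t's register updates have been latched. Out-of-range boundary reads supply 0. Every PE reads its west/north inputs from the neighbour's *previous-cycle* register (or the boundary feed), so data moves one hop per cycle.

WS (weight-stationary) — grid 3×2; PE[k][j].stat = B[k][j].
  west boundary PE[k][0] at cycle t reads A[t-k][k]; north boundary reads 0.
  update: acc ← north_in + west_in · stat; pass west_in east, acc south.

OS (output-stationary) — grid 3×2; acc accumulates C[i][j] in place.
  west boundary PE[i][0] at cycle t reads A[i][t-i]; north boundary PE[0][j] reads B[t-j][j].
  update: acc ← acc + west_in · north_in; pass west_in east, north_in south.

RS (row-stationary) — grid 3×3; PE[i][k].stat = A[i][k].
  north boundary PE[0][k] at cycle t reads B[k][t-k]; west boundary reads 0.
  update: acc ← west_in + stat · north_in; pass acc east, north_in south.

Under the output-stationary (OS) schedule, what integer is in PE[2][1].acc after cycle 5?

OS (3×2). Following PE[2][1] plus its west/north inputs:
  after 0 — PE[1][1] acc=0, pass-E 0, pass-S 0
  after 0 — PE[2][0] acc=0, pass-E 0, pass-S 0
  after 0 — PE[2][1] acc=0, pass-E 0, pass-S 0
  after 1 — PE[1][1] acc=0, pass-E 0, pass-S 0
  after 1 — PE[2][0] acc=0, pass-E 0, pass-S 0
  after 1 — PE[2][1] acc=0, pass-E 0, pass-S 0
  after 2 — PE[1][1] acc=4, pass-E 2, pass-S 2
  after 2 — PE[2][0] acc=35, pass-E 7, pass-S 5
  after 2 — PE[2][1] acc=0, pass-E 0, pass-S 0
  after 3 — PE[1][1] acc=20, pass-E 2, pass-S 8
  after 3 — PE[2][0] acc=89, pass-E 6, pass-S 9
  after 3 — PE[2][1] acc=14, pass-E 7, pass-S 2
  after 4 — PE[1][1] acc=34, pass-E 7, pass-S 2
  after 4 — PE[2][0] acc=113, pass-E 3, pass-S 8
  after 4 — PE[2][1] acc=62, pass-E 6, pass-S 8
  after 5 — PE[1][1] acc=34, pass-E 0, pass-S 0
  after 5 — PE[2][0] acc=113, pass-E 0, pass-S 0
  after 5 — PE[2][1] acc=68, pass-E 3, pass-S 2

PE[2][1].acc = 68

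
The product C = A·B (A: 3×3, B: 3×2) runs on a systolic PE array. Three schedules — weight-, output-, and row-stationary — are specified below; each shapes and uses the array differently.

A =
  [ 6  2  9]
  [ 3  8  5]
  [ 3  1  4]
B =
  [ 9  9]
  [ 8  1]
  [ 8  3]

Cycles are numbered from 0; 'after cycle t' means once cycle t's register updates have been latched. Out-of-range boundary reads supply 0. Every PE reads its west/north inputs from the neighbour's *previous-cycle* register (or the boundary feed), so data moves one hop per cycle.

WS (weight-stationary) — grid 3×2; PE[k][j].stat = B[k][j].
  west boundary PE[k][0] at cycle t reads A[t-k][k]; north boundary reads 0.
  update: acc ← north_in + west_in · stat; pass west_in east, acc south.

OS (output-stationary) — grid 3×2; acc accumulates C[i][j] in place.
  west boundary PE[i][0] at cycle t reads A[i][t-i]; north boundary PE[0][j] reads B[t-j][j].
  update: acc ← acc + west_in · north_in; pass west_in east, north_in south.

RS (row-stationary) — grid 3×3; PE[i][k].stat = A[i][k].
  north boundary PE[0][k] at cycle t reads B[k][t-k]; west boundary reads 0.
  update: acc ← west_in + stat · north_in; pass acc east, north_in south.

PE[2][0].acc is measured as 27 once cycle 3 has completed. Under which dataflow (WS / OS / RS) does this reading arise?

dataflow = RS

Under WS (3×2), PE[2][0]:
  t=0 PE[2][0]: acc=0 h=0 v=0
  t=1 PE[2][0]: acc=0 h=0 v=0
  t=2 PE[2][0]: acc=142 h=9 v=142
  t=3 PE[2][0]: acc=131 h=5 v=131
Under OS (3×2), PE[2][0]:
  t=0 PE[2][0]: acc=0 h=0 v=0
  t=1 PE[2][0]: acc=0 h=0 v=0
  t=2 PE[2][0]: acc=27 h=3 v=9
  t=3 PE[2][0]: acc=35 h=1 v=8
Under RS (3×3), PE[2][0]:
  t=0 PE[2][0]: acc=0 h=0 v=0
  t=1 PE[2][0]: acc=0 h=0 v=0
  t=2 PE[2][0]: acc=27 h=27 v=9
  t=3 PE[2][0]: acc=27 h=27 v=9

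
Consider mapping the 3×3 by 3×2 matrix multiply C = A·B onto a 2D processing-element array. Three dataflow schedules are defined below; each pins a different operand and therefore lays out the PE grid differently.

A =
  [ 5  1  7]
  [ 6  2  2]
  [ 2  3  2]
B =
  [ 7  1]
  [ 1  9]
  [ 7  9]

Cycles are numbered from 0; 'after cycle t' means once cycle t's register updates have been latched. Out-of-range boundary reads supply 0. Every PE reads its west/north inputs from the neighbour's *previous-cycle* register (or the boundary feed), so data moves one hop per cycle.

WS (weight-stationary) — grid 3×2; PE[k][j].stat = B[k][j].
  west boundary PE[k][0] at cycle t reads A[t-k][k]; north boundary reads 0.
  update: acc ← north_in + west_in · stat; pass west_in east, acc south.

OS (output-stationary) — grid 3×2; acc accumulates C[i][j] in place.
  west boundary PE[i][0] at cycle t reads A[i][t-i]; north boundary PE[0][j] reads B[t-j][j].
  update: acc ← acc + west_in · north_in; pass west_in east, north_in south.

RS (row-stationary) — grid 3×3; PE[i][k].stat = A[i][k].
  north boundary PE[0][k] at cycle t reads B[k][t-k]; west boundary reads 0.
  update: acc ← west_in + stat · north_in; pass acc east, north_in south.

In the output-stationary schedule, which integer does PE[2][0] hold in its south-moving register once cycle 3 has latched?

OS (3×2). Following PE[2][0] plus its west/north inputs:
  cycle 0: PE[1][0] → acc 0, east 0, south 0
  cycle 0: PE[2][0] → acc 0, east 0, south 0
  cycle 1: PE[1][0] → acc 42, east 6, south 7
  cycle 1: PE[2][0] → acc 0, east 0, south 0
  cycle 2: PE[1][0] → acc 44, east 2, south 1
  cycle 2: PE[2][0] → acc 14, east 2, south 7
  cycle 3: PE[1][0] → acc 58, east 2, south 7
  cycle 3: PE[2][0] → acc 17, east 3, south 1

register = 1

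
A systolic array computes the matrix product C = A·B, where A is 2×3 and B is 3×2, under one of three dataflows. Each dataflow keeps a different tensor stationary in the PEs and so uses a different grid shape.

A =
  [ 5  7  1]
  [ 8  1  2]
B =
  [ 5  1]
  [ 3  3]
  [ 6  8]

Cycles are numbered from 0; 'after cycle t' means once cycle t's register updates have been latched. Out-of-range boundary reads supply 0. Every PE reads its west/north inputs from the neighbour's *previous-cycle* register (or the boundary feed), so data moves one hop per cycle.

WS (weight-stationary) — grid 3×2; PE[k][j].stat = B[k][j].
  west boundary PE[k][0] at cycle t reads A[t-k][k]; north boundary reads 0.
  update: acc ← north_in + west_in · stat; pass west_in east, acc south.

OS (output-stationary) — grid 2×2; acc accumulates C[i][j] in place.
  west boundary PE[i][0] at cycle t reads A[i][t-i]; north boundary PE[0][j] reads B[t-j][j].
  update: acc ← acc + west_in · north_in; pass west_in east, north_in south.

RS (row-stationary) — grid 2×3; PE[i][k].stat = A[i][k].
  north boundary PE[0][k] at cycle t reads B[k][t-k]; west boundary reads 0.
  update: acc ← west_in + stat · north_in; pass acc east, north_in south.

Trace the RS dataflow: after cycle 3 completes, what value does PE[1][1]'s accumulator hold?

RS (2×3). Following PE[1][1] plus its west/north inputs:
  step 0 · PE0,1: acc=0; fwd→0 fwd↓0
  step 0 · PE1,0: acc=0; fwd→0 fwd↓0
  step 0 · PE1,1: acc=0; fwd→0 fwd↓0
  step 1 · PE0,1: acc=46; fwd→46 fwd↓3
  step 1 · PE1,0: acc=40; fwd→40 fwd↓5
  step 1 · PE1,1: acc=0; fwd→0 fwd↓0
  step 2 · PE0,1: acc=26; fwd→26 fwd↓3
  step 2 · PE1,0: acc=8; fwd→8 fwd↓1
  step 2 · PE1,1: acc=43; fwd→43 fwd↓3
  step 3 · PE0,1: acc=0; fwd→0 fwd↓0
  step 3 · PE1,0: acc=0; fwd→0 fwd↓0
  step 3 · PE1,1: acc=11; fwd→11 fwd↓3

PE[1][1].acc = 11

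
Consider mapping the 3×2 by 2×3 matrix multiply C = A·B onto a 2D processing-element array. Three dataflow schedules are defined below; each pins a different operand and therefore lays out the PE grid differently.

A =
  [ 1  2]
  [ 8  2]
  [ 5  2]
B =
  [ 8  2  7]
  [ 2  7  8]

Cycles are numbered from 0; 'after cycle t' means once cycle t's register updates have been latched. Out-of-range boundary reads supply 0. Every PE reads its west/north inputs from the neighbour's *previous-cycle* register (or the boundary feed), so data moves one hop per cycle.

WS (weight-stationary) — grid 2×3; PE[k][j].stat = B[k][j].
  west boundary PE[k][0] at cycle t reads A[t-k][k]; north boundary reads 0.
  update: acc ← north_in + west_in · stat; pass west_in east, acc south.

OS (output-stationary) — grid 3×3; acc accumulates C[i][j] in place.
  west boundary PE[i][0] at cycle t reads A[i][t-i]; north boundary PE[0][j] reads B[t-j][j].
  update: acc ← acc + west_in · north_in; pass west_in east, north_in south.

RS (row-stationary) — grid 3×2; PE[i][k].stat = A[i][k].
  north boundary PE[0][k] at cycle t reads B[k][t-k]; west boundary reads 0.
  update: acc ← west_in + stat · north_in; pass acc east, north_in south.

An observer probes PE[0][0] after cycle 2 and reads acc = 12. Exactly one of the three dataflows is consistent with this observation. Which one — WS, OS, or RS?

— WS: 2×3; PE[0][0] trace:
  [0] (0,0) acc=8 (h:1 v:8)
  [1] (0,0) acc=64 (h:8 v:64)
  [2] (0,0) acc=40 (h:5 v:40)
— OS: 3×3; PE[0][0] trace:
  [0] (0,0) acc=8 (h:1 v:8)
  [1] (0,0) acc=12 (h:2 v:2)
  [2] (0,0) acc=12 (h:0 v:0)
— RS: 3×2; PE[0][0] trace:
  [0] (0,0) acc=8 (h:8 v:8)
  [1] (0,0) acc=2 (h:2 v:2)
  [2] (0,0) acc=7 (h:7 v:7)

dataflow = OS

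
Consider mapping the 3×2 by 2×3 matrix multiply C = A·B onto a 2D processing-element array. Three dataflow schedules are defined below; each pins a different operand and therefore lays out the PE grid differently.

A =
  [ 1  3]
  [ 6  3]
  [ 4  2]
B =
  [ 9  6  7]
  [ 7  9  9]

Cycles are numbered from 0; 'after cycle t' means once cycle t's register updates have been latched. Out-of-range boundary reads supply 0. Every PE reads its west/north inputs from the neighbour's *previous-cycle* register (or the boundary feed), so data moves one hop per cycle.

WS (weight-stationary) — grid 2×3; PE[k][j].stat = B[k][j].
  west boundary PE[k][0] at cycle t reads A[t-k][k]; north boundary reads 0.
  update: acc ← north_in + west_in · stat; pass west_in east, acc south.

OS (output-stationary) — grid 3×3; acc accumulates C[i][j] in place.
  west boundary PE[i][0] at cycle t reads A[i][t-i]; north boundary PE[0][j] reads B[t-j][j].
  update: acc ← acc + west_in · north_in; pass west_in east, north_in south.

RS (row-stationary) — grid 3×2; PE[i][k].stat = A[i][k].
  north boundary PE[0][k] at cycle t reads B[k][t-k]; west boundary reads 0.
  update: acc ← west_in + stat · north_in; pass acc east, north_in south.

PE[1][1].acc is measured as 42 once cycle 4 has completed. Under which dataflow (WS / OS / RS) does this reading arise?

Under WS (2×3), PE[1][1]:
  @0  [1,1]  acc 0  |  →0  ↓0
  @1  [1,1]  acc 0  |  →0  ↓0
  @2  [1,1]  acc 33  |  →3  ↓33
  @3  [1,1]  acc 63  |  →3  ↓63
  @4  [1,1]  acc 42  |  →2  ↓42
Under OS (3×3), PE[1][1]:
  @0  [1,1]  acc 0  |  →0  ↓0
  @1  [1,1]  acc 0  |  →0  ↓0
  @2  [1,1]  acc 36  |  →6  ↓6
  @3  [1,1]  acc 63  |  →3  ↓9
  @4  [1,1]  acc 63  |  →0  ↓0
Under RS (3×2), PE[1][1]:
  @0  [1,1]  acc 0  |  →0  ↓0
  @1  [1,1]  acc 0  |  →0  ↓0
  @2  [1,1]  acc 75  |  →75  ↓7
  @3  [1,1]  acc 63  |  →63  ↓9
  @4  [1,1]  acc 69  |  →69  ↓9

dataflow = WS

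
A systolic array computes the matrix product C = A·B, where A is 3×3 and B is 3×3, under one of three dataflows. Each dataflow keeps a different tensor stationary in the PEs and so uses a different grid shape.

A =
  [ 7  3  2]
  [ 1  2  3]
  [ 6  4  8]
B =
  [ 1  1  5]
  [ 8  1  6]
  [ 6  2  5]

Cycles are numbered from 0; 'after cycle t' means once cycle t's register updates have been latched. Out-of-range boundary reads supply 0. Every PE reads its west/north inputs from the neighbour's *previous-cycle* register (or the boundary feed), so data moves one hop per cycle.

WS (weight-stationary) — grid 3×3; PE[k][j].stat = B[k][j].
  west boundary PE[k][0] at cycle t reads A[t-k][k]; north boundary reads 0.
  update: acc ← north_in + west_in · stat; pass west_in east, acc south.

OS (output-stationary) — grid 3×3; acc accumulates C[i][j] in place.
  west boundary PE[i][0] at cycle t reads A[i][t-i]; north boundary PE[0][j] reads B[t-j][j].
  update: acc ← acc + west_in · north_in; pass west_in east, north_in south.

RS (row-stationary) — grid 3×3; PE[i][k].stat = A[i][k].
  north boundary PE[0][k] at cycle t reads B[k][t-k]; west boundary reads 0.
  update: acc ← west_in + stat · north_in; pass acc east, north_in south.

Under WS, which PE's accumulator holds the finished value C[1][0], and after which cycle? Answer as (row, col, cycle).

(row, col, cycle) = (2, 0, 3)

Under WS, C[1][0] lands at PE[2][0]:
  [0] (2,0) acc=0 (h:0 v:0)
  [1] (2,0) acc=0 (h:0 v:0)
  [2] (2,0) acc=43 (h:2 v:43)
  [3] (2,0) acc=35 (h:3 v:35)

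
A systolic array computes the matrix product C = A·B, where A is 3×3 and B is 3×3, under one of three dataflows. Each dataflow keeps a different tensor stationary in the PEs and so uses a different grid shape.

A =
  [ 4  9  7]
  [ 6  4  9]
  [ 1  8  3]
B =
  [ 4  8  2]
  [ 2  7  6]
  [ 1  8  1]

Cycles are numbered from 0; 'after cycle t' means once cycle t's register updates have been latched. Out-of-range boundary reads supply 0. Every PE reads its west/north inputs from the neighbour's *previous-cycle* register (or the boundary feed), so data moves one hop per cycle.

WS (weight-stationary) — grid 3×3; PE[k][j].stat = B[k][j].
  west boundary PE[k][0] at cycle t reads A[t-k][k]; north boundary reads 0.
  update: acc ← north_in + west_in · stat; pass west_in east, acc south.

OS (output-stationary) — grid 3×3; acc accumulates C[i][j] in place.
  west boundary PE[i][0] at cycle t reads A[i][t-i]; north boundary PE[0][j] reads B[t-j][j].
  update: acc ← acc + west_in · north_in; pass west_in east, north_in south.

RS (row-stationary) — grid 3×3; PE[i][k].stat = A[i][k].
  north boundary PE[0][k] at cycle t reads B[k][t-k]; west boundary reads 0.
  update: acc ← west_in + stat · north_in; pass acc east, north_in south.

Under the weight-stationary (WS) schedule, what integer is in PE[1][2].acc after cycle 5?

WS on a 3×3 grid — tracing PE[1][2] and its feeders:
  cycle 0: PE[0][2] → acc 0, east 0, south 0
  cycle 0: PE[1][1] → acc 0, east 0, south 0
  cycle 0: PE[1][2] → acc 0, east 0, south 0
  cycle 1: PE[0][2] → acc 0, east 0, south 0
  cycle 1: PE[1][1] → acc 0, east 0, south 0
  cycle 1: PE[1][2] → acc 0, east 0, south 0
  cycle 2: PE[0][2] → acc 8, east 4, south 8
  cycle 2: PE[1][1] → acc 95, east 9, south 95
  cycle 2: PE[1][2] → acc 0, east 0, south 0
  cycle 3: PE[0][2] → acc 12, east 6, south 12
  cycle 3: PE[1][1] → acc 76, east 4, south 76
  cycle 3: PE[1][2] → acc 62, east 9, south 62
  cycle 4: PE[0][2] → acc 2, east 1, south 2
  cycle 4: PE[1][1] → acc 64, east 8, south 64
  cycle 4: PE[1][2] → acc 36, east 4, south 36
  cycle 5: PE[0][2] → acc 0, east 0, south 0
  cycle 5: PE[1][1] → acc 0, east 0, south 0
  cycle 5: PE[1][2] → acc 50, east 8, south 50

PE[1][2].acc = 50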